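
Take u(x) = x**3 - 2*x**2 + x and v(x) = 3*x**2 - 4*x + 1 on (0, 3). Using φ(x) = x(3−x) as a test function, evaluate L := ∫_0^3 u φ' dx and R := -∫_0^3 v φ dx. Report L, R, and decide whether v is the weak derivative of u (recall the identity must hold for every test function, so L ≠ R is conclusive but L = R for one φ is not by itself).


LHS = -279/20, RHS = -279/20. Yes, v = u' weakly.

u(x) = x**3 - 2*x**2 + x, classical derivative u'(x) = 3*x**2 - 4*x + 1.
φ(x) = x(3−x), so φ'(x) = 3 - 2*x.
Note φ(0) = φ(3) = 0, so the boundary term u·φ vanishes.
LHS = ∫_0^3 u(x) φ'(x) dx = ∫_0^3 (-2*x^4 + 7*x^3 - 8*x^2 + 3*x) dx. Term by term:
  ∫_0^3 -2*x^4 dx = -486/5;  ∫_0^3 7*x^3 dx = 567/4;  ∫_0^3 -8*x^2 dx = -72;
  ∫_0^3 3*x dx = 27/2.
Sum: -486/5 + 567/4 − 72 + 27/2 = -279/20.
So LHS = -279/20.
∫_0^3 v(x) φ(x) dx = ∫_0^3 (-3*x^4 + 13*x^3 - 13*x^2 + 3*x) dx. Term by term:
  ∫_0^3 -3*x^4 dx = -729/5;  ∫_0^3 13*x^3 dx = 1053/4;  ∫_0^3 -13*x^2 dx = -117;
  ∫_0^3 3*x dx = 27/2.
Sum: -729/5 + 1053/4 − 117 + 27/2 = 279/20.
So RHS = -∫_0^3 v(x) φ(x) dx = -279/20.
LHS = RHS, so the identity holds for this test φ.
Moreover u is smooth here and v(x) = u'(x) = 3*x**2 - 4*x + 1 pointwise, so the identity holds for every test function. Hence v is the weak derivative of u.


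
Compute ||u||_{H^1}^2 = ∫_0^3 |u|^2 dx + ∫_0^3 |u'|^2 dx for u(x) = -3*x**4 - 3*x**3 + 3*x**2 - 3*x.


||u||_{H^1}^2 = 14109201/140

The H^1 norm (squared) on an interval (0, L) is
  ||u||_{H^1}^2 = ∫_0^L u(x)^2 dx + ∫_0^L u'(x)^2 dx.
Compute u'(x) = -12*x**3 - 9*x**2 + 6*x - 3.
Then u(x)^2 = 9*x**8 + 18*x**7 - 9*x**6 + 27*x**4 - 18*x**3 + 9*x**2 and u'(x)^2 = 144*x**6 + 216*x**5 - 63*x**4 - 36*x**3 + 90*x**2 - 36*x + 9.
Integrate each monomial from 0 to 3 using ∫_0^3 c·x^n dx = c·3^(n+1)/(n+1):
  ∫_0^3 u(x)^2 dx = ∫_0^3 (9*x^8 + 18*x^7 - 9*x^6 + 27*x^4 - 18*x^3 + 9*x^2) dx. Term by term:
    ∫_0^3 9*x^8 dx = 19683;  ∫_0^3 18*x^7 dx = 59049/4;  ∫_0^3 -9*x^6 dx = -19683/7;
    ∫_0^3 27*x^4 dx = 6561/5;  ∫_0^3 -18*x^3 dx = -729/2;  ∫_0^3 9*x^2 dx = 81.
  Sum: 19683 + 59049/4 − 19683/7 + 6561/5 − 729/2 + 81 = 4572693/140.
  ∫_0^3 u'(x)^2 dx = ∫_0^3 (144*x^6 + 216*x^5 - 63*x^4 - 36*x^3 + 90*x^2 - 36*x + 9) dx. Term by term:
    ∫_0^3 144*x^6 dx = 314928/7;  ∫_0^3 216*x^5 dx = 26244;  ∫_0^3 -63*x^4 dx = -15309/5;
    ∫_0^3 -36*x^3 dx = -729;  ∫_0^3 90*x^2 dx = 810;  ∫_0^3 -36*x dx = -162;
    ∫_0^3 9 dx = 27.
  Sum: 314928/7 + 26244 − 15309/5 − 729 + 810 − 162 + 27 = 2384127/35.
Adding: ||u||_{H^1}^2 = 4572693/140 + 2384127/35 = 14109201/140.


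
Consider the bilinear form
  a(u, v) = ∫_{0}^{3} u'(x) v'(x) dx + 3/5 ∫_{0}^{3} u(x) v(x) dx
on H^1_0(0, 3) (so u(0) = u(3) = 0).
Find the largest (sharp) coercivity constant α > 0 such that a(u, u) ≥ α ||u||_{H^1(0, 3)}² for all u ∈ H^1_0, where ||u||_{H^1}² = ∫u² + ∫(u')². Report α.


α = (27/5 + π^2)/(9 + π^2)

Coercivity of a(·,·) on H^1_0(0, 3) means a(u, u) ≥ α ||u||_{H^1}² for every u ∈ H^1_0.
The interval has length L = 3, and Poincaré/coercivity depend only on L. Here a(u, u) = ∫(u')² + (3/5)·∫u².
Here 0 < c = 3/5 < 1. The condition a(u,u) ≥ α||u||_{H^1}² reads (1−α)∫(u')² ≥ (α−c)∫u². Any admissible α is ≤ 1 (rapidly oscillating u have ∫u²/∫(u')² → 0), and α = 1 would force 0 ≥ (1−c)∫u², impossible since c < 1; so 1−α > 0. By the sharp Poincaré inequality on H^1_0 of an interval of length L, ∫(u')² ≥ (π/L)²∫u² with equality for the first sine mode sin(π(x−x₀)/L) (x₀ the left endpoint), so the inequality holds for all u iff (1−α)(π/L)² ≥ α − c, i.e. α ≤ ((π/L)² + c)/((π/L)² + 1) = (1 + c(L/π)²)/(1 + (L/π)²). With (π/L)² = π^2/9 and c = 3/5, the largest admissible constant is α = ((π/L)² + c)/((π/L)² + 1).
Simplifying, α = (27/5 + π^2)/(9 + π^2).


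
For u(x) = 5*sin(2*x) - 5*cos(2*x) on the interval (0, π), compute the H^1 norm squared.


||u||_{H^1(0,π)}^2 = 125*π

u'(x) = 10*sin(2*x) + 10*cos(2*x).
Expand u² and (u')² and integrate term by term on (0, π), using: for integers n ≥ 1, ∫_0^π sin²(nx) dx = ∫_0^π cos²(nx) dx = π/2; for n ≠ n', ∫_0^π sin(nx)sin(n'x) dx = ∫_0^π cos(nx)cos(n'x) dx = 0; and by product-to-sum, ∫_0^π sin(nx)cos(n'x) dx = ½∫_0^π [sin((n+n')x) + sin((n−n')x)] dx, which is 0 when n+n' is even and 2n/(n²−n'²) when n+n' is odd (it need not vanish on (0, π)).
  u² squared terms: (-5)²·∫cos(2x)² dx = 25·π/2 = 25*π/2;  (5)²·∫sin(2x)² dx = 25·π/2 = 25*π/2.
  u² cross terms: 2·(-5)·(5)·∫cos(2x)·sin(2x) dx = -50·(0) = 0.
  So ∫_0^π u² dx = 25*π/2 + 25*π/2 + 0 = 25*π.
  (u')² squared terms: (10)²·∫cos(2x)² dx = 100·π/2 = 50*π;  (10)²·∫sin(2x)² dx = 100·π/2 = 50*π.
  (u')² cross terms: 2·(10)·(10)·∫cos(2x)·sin(2x) dx = 200·(0) = 0.
  So ∫_0^π (u')² dx = 50*π + 50*π + 0 = 100*π.
||u||_{H^1}^2 = (25*π) + (100*π) = 125*π.


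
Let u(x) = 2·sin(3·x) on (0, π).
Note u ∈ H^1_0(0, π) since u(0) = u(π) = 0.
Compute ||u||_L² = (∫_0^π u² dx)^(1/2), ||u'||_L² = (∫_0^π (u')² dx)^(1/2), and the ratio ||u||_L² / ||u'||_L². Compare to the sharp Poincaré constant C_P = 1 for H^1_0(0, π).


||u||_L² / ||u'||_L² = 1/3 < C_P = 1.

u(x) = 2·sin(3·x), so u'(x) = 6*cos(3*x).
Writing u(x) = A·sin(kπx/L) with A = 2 and k = 3, use ∫_0^L sin²(kπx/L) dx = L/2 and ∫_0^L cos²(kπx/L) dx = L/2.
u² = 4·sin²(3·x) and (u')² = 36·cos²(3·x), and each of sin², cos² integrates to L/2 = π/2 over (0, π).
∫_0^π u² dx = 2*π, so ||u||_L² = sqrt(2)*sqrt(π).
∫_0^π (u')² dx = 18*π, so ||u'||_L² = 3*sqrt(2)*sqrt(π).
Ratio ||u||_L² / ||u'||_L² = 1/3.
Sharp Poincaré constant on H^1_0(0, π) is C_P = L/π = 1, achieved by sin(x).
This is the k = 3 harmonic; the ratio L/(kπ) is strictly less than C_P = L/π, consistent with the sharp inequality ||u||_L² ≤ C_P ||u'||_L².


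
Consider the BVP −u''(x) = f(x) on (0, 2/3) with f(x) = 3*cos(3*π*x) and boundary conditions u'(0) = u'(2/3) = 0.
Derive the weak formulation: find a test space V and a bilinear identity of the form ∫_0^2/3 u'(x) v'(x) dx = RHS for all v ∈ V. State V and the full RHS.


V = H^1(0, 2/3) (no boundary constraint on v; u is determined up to an additive constant); weak form: ∫_0^2/3 u'v' dx = ∫_0^2/3 (3*cos(3*π*x)) v dx for all v ∈ V.

Multiply both sides by a test function v and integrate from 0 to 2/3:
  ∫_0^2/3 −u''(x) v(x) dx = ∫_0^2/3 f(x) v(x) dx.
Integrate the LHS by parts once:
  ∫_0^2/3 −u'' v dx = −[u'(x) v(x)]_0^2/3 + ∫_0^2/3 u'(x) v'(x) dx.
Thus ∫_0^2/3 u'(x) v'(x) dx = ∫_0^2/3 f(x) v(x) dx + [u'(x) v(x)]_0^2/3.
Choose V so that boundary terms are either known or forced to vanish.
u has homogeneous Neumann: u'(0) = u'(2/3) = 0. So [u' v]_0^2/3 = 0·v(2/3) − 0·v(0) = 0 for any v; take V = H^1(0, 2/3).
Weak formulation: find u (satisfying any essential BC) such that ∫_0^2/3 u'(x) v'(x) dx = ∫_0^2/3 f v dx for all v ∈ V (homogeneous Neumann, so boundary terms vanish).
Substituting f(x) = 3*cos(3*π*x), the right-hand side is ∫_0^2/3 (3*cos(3*π*x)) v dx.
Compatibility check (pure Neumann): taking v ≡ 1 ∈ V gives 0 = ∫_0^2/3 f dx + (0) − (0), i.e. ∫_0^2/3 f dx must equal u'(0) − u'(2/3) = 0. Indeed ∫_0^2/3 (3*cos(3*π*x)) dx = 0, so the data are compatible. The solution is then unique only up to an additive constant (fix it e.g. by requiring ∫_0^2/3 u dx = 0).


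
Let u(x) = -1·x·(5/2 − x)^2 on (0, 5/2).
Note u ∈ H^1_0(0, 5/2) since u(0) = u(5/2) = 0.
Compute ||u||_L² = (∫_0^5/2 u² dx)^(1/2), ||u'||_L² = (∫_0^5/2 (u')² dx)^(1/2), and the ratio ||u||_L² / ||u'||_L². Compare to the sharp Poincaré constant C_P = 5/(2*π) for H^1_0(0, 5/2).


||u||_L² / ||u'||_L² = 5*sqrt(14)/28 < C_P = 5/(2*π).

u(x) = -1·x·(5/2 − x)^2, so u'(x) = (5 - 6*x)*(2*x - 5)/4.
u(x) = -1·x·(5/2 − x)^2 vanishes at x = 0 and x = 5/2, so u ∈ H^1_0(0, 5/2). Differentiate via the product rule and integrate the resulting polynomials term by term.
  ∫_0^5/2 u² dx = ∫_0^5/2 (x^6 - 10*x^5 + 75*x^4/2 - 125*x^3/2 + 625*x^2/16) dx. Term by term:
    ∫_0^5/2 x^6 dx = 78125/896;  ∫_0^5/2 -10*x^5 dx = -78125/192;  ∫_0^5/2 75*x^4/2 dx = 46875/64;
    ∫_0^5/2 -125*x^3/2 dx = -78125/128;  ∫_0^5/2 625*x^2/16 dx = 78125/384.
  Sum: 78125/896 − 78125/192 + 46875/64 − 78125/128 + 78125/384 = 15625/2688.
  ∫_0^5/2 (u')² dx = ∫_0^5/2 (9*x^4 - 60*x^3 + 275*x^2/2 - 125*x + 625/16) dx. Term by term:
    ∫_0^5/2 9*x^4 dx = 5625/32;  ∫_0^5/2 -60*x^3 dx = -9375/16;  ∫_0^5/2 275*x^2/2 dx = 34375/48;
    ∫_0^5/2 -125*x dx = -3125/8;  ∫_0^5/2 625/16 dx = 3125/32.
  Sum: 5625/32 − 9375/16 + 34375/48 − 3125/8 + 3125/32 = 625/48.
∫_0^5/2 u² dx = 15625/2688, so ||u||_L² = 125*sqrt(42)/336.
∫_0^5/2 (u')² dx = 625/48, so ||u'||_L² = 25*sqrt(3)/12.
Ratio ||u||_L² / ||u'||_L² = 5*sqrt(14)/28.
Sharp Poincaré constant on H^1_0(0, 5/2) is C_P = L/π = 5/(2*π), achieved by sin(2*π/5·x).
A polynomial bump cannot attain the sharp Poincaré constant (only the first sine eigenfunction does), so the ratio is strictly less than C_P, consistent with ||u||_L² ≤ C_P ||u'||_L².


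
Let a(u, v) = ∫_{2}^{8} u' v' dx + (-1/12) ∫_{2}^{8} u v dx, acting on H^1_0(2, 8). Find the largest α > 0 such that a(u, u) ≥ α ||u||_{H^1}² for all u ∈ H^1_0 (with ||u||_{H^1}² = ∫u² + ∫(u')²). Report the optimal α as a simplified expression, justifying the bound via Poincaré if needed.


α = (-3 + π^2)/(π^2 + 36)

Coercivity of a(·,·) on H^1_0(2, 8) means a(u, u) ≥ α ||u||_{H^1}² for every u ∈ H^1_0.
The interval has length L = 6, and Poincaré/coercivity depend only on L. Here a(u, u) = ∫(u')² + (-1/12)·∫u².
Here c = -1/12 < 0 with |c| < (π/L)² = π^2/36, so coercivity still holds. The condition a(u,u) ≥ α||u||_{H^1}² reads (1−α)∫(u')² ≥ (α−c)∫u². Any admissible α is ≤ 1 (rapidly oscillating u have ∫u²/∫(u')² → 0), and α = 1 would force 0 ≥ (1−c)∫u², impossible since c < 1; so 1−α > 0. By the sharp Poincaré inequality on H^1_0 of an interval of length L, ∫(u')² ≥ (π/L)²∫u² with equality for the first sine mode sin(π(x−x₀)/L) (x₀ the left endpoint), so the inequality holds for all u iff (1−α)(π/L)² ≥ α − c, i.e. α ≤ ((π/L)² + c)/((π/L)² + 1) = (1 + c(L/π)²)/(1 + (L/π)²). (Direct route, valid since c ≤ 0: Poincaré gives c∫u² ≥ c(L/π)²∫(u')², so a(u,u) ≥ (1 + c(L/π)²)∫(u')², while ||u||_{H^1}² ≤ (1 + (L/π)²)∫(u')²; dividing yields the same α.) With (π/L)² = π^2/36 and c = -1/12, the largest admissible constant is α = ((π/L)² + c)/((π/L)² + 1).
Simplifying, α = (-3 + π^2)/(π^2 + 36).


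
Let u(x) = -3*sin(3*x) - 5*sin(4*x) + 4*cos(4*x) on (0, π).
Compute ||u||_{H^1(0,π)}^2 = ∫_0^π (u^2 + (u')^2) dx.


||u||_{H^1(0,π)}^2 = 2448/7 + 787*π/2

u'(x) = -16*sin(4*x) - 9*cos(3*x) - 20*cos(4*x).
Expand u² and (u')² and integrate term by term on (0, π), using: for integers n ≥ 1, ∫_0^π sin²(nx) dx = ∫_0^π cos²(nx) dx = π/2; for n ≠ n', ∫_0^π sin(nx)sin(n'x) dx = ∫_0^π cos(nx)cos(n'x) dx = 0; and by product-to-sum, ∫_0^π sin(nx)cos(n'x) dx = ½∫_0^π [sin((n+n')x) + sin((n−n')x)] dx, which is 0 when n+n' is even and 2n/(n²−n'²) when n+n' is odd (it need not vanish on (0, π)).
  u² squared terms: (-5)²·∫sin(4x)² dx = 25·π/2 = 25*π/2;  (-3)²·∫sin(3x)² dx = 9·π/2 = 9*π/2;  (4)²·∫cos(4x)² dx = 16·π/2 = 8*π.
  u² cross terms: 2·(-5)·(-3)·∫sin(4x)·sin(3x) dx = 30·(0) = 0;  2·(-5)·(4)·∫sin(4x)·cos(4x) dx = -40·(0) = 0;  2·(-3)·(4)·∫sin(3x)·cos(4x) dx = -24·(-6/7) = 144/7.
  So ∫_0^π u² dx = 25*π/2 + 9*π/2 + 8*π + 0 + 0 + 144/7 = 144/7 + 25*π.
  (u')² squared terms: (-20)²·∫cos(4x)² dx = 400·π/2 = 200*π;  (-16)²·∫sin(4x)² dx = 256·π/2 = 128*π;  (-9)²·∫cos(3x)² dx = 81·π/2 = 81*π/2.
  (u')² cross terms: 2·(-20)·(-16)·∫cos(4x)·sin(4x) dx = 640·(0) = 0;  2·(-20)·(-9)·∫cos(4x)·cos(3x) dx = 360·(0) = 0;  2·(-16)·(-9)·∫sin(4x)·cos(3x) dx = 288·(8/7) = 2304/7.
  So ∫_0^π (u')² dx = 200*π + 128*π + 81*π/2 + 0 + 0 + 2304/7 = 2304/7 + 737*π/2.
||u||_{H^1}^2 = (144/7 + 25*π) + (2304/7 + 737*π/2) = 2448/7 + 787*π/2.


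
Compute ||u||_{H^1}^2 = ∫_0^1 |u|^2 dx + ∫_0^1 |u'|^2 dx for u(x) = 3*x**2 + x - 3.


||u||_{H^1}^2 = 679/30

The H^1 norm (squared) on an interval (0, L) is
  ||u||_{H^1}^2 = ∫_0^L u(x)^2 dx + ∫_0^L u'(x)^2 dx.
Compute u'(x) = 6*x + 1.
Then u(x)^2 = 9*x**4 + 6*x**3 - 17*x**2 - 6*x + 9 and u'(x)^2 = 36*x**2 + 12*x + 1.
Integrate each monomial from 0 to 1 using ∫_0^1 c·x^n dx = c·1^(n+1)/(n+1):
  ∫_0^1 u(x)^2 dx = ∫_0^1 (9*x^4 + 6*x^3 - 17*x^2 - 6*x + 9) dx. Term by term:
    ∫_0^1 9*x^4 dx = 9/5;  ∫_0^1 6*x^3 dx = 3/2;  ∫_0^1 -17*x^2 dx = -17/3;
    ∫_0^1 -6*x dx = -3;  ∫_0^1 9 dx = 9.
  Sum: 9/5 + 3/2 − 17/3 − 3 + 9 = 109/30.
  ∫_0^1 u'(x)^2 dx = ∫_0^1 (36*x^2 + 12*x + 1) dx. Term by term:
    ∫_0^1 36*x^2 dx = 12;  ∫_0^1 12*x dx = 6;  ∫_0^1 1 dx = 1.
  Sum: 12 + 6 + 1 = 19.
Adding: ||u||_{H^1}^2 = 109/30 + 19 = 679/30.


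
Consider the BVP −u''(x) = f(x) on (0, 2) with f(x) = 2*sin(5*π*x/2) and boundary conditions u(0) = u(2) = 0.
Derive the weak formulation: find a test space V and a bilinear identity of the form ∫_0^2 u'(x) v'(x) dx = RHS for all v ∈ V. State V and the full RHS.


V = H^1_0(0, 2) (so v(0) = v(2) = 0); weak form: ∫_0^2 u'v' dx = ∫_0^2 (2*sin(5*π*x/2)) v dx for all v ∈ V.

Multiply both sides by a test function v and integrate from 0 to 2:
  ∫_0^2 −u''(x) v(x) dx = ∫_0^2 f(x) v(x) dx.
Integrate the LHS by parts once:
  ∫_0^2 −u'' v dx = −[u'(x) v(x)]_0^2 + ∫_0^2 u'(x) v'(x) dx.
Thus ∫_0^2 u'(x) v'(x) dx = ∫_0^2 f(x) v(x) dx + [u'(x) v(x)]_0^2.
Choose V so that boundary terms are either known or forced to vanish.
u is Dirichlet: u(0) = u(2) = 0. Let V = H^1_0(0, 2); then v(0) = v(2) = 0, and [u' v]_0^2 = 0.
Weak formulation: find u (satisfying any essential BC) such that ∫_0^2 u'(x) v'(x) dx = ∫_0^2 f v dx for all v ∈ V.
Substituting f(x) = 2*sin(5*π*x/2), the right-hand side is ∫_0^2 (2*sin(5*π*x/2)) v dx.


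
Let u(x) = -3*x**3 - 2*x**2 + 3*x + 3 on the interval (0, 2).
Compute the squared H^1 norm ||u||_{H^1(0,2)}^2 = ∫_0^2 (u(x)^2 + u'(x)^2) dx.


||u||_{H^1}^2 = 84424/105

The H^1 norm (squared) on an interval (0, L) is
  ||u||_{H^1}^2 = ∫_0^L u(x)^2 dx + ∫_0^L u'(x)^2 dx.
Compute u'(x) = -9*x**2 - 4*x + 3.
Then u(x)^2 = 9*x**6 + 12*x**5 - 14*x**4 - 30*x**3 - 3*x**2 + 18*x + 9 and u'(x)^2 = 81*x**4 + 72*x**3 - 38*x**2 - 24*x + 9.
Integrate each monomial from 0 to 2 using ∫_0^2 c·x^n dx = c·2^(n+1)/(n+1):
  ∫_0^2 u(x)^2 dx = ∫_0^2 (9*x^6 + 12*x^5 - 14*x^4 - 30*x^3 - 3*x^2 + 18*x + 9) dx. Term by term:
    ∫_0^2 9*x^6 dx = 1152/7;  ∫_0^2 12*x^5 dx = 128;  ∫_0^2 -14*x^4 dx = -448/5;
    ∫_0^2 -30*x^3 dx = -120;  ∫_0^2 -3*x^2 dx = -8;  ∫_0^2 18*x dx = 36;
    ∫_0^2 9 dx = 18.
  Sum: 1152/7 + 128 − 448/5 − 120 − 8 + 36 + 18 = 4514/35.
  ∫_0^2 u'(x)^2 dx = ∫_0^2 (81*x^4 + 72*x^3 - 38*x^2 - 24*x + 9) dx. Term by term:
    ∫_0^2 81*x^4 dx = 2592/5;  ∫_0^2 72*x^3 dx = 288;  ∫_0^2 -38*x^2 dx = -304/3;
    ∫_0^2 -24*x dx = -48;  ∫_0^2 9 dx = 18.
  Sum: 2592/5 + 288 − 304/3 − 48 + 18 = 10126/15.
Adding: ||u||_{H^1}^2 = 4514/35 + 10126/15 = 84424/105.


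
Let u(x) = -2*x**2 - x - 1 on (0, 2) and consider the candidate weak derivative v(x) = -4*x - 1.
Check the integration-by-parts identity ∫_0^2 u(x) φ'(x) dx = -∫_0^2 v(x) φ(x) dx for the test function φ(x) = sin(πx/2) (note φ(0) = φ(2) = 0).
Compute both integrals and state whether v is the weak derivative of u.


LHS = 20/π, RHS = 20/π. Yes, v = u' weakly.

u(x) = -2*x**2 - x - 1, classical derivative u'(x) = -4*x - 1.
φ(x) = sin(πx/2), so φ'(x) = π*cos(π*x/2)/2.
Note φ(0) = φ(2) = 0, so the boundary term u·φ vanishes.
LHS = ∫_0^2 u(x) φ'(x) dx = ∫_0^2 (-π*x^2*cos(π*x/2) - π*x*cos(π*x/2)/2 - π*cos(π*x/2)/2) dx. Term by term:
  ∫_0^2 -π*cos(π*x/2)/2 dx = 0;  ∫_0^2 -π*x^2*cos(π*x/2) dx = 16/π;  ∫_0^2 -π*x*cos(π*x/2)/2 dx = 4/π.
Sum: 0 + 16/π + 4/π = 20/π.
So LHS = 20/π.
∫_0^2 v(x) φ(x) dx = ∫_0^2 (-4*x*sin(π*x/2) - sin(π*x/2)) dx. Term by term:
  ∫_0^2 -sin(π*x/2) dx = -4/π;  ∫_0^2 -4*x*sin(π*x/2) dx = -16/π.
Sum: -4/π − 16/π = -20/π.
So RHS = -∫_0^2 v(x) φ(x) dx = 20/π.
LHS = RHS, so the identity holds for this test φ.
Moreover u is smooth here and v(x) = u'(x) = -4*x - 1 pointwise, so the identity holds for every test function. Hence v is the weak derivative of u.


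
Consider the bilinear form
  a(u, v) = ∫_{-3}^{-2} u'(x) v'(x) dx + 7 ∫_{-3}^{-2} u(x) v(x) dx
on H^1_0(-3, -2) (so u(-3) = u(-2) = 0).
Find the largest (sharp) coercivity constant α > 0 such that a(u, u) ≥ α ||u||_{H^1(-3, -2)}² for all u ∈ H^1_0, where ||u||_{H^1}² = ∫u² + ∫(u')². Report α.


α = 1

Coercivity of a(·,·) on H^1_0(-3, -2) means a(u, u) ≥ α ||u||_{H^1}² for every u ∈ H^1_0.
The interval has length L = 1, and Poincaré/coercivity depend only on L. Here a(u, u) = ∫(u')² + (7)·∫u².
Here c = 7 ≥ 1, so a(u,u) = ∫(u')² + c∫u² ≥ ∫(u')² + ∫u² = ||u||_{H^1}², i.e. α = 1 works. No larger α is possible: a(u,u) ≥ α||u||_{H^1}² means (1−α)∫(u')² ≥ (α−c)∫u², and for the modes u_n = sin(nπ(x−x₀)/L) (x₀ the left endpoint) one has ∫u_n²/∫(u_n')² = (L/(nπ))² → 0, so a(u_n,u_n)/||u_n||_{H^1}² → 1. Hence the optimal constant is α = 1.
Therefore α = 1.


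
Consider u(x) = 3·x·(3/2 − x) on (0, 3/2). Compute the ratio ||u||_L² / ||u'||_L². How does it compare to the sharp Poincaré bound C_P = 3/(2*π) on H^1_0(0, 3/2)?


||u||_L² / ||u'||_L² = 3*sqrt(10)/20 < C_P = 3/(2*π).

u(x) = 3·x·(3/2 − x), so u'(x) = 9/2 - 6*x.
u(x) = 3·x·(3/2 − x) vanishes at x = 0 and x = 3/2, so u ∈ H^1_0(0, 3/2). Differentiate via the product rule and integrate the resulting polynomials term by term.
  ∫_0^3/2 u² dx = ∫_0^3/2 (9*x^4 - 27*x^3 + 81*x^2/4) dx. Term by term:
    ∫_0^3/2 9*x^4 dx = 2187/160;  ∫_0^3/2 -27*x^3 dx = -2187/64;  ∫_0^3/2 81*x^2/4 dx = 729/32.
  Sum: 2187/160 − 2187/64 + 729/32 = 729/320.
  ∫_0^3/2 (u')² dx = ∫_0^3/2 (36*x^2 - 54*x + 81/4) dx. Term by term:
    ∫_0^3/2 36*x^2 dx = 81/2;  ∫_0^3/2 -54*x dx = -243/4;  ∫_0^3/2 81/4 dx = 243/8.
  Sum: 81/2 − 243/4 + 243/8 = 81/8.
∫_0^3/2 u² dx = 729/320, so ||u||_L² = 27*sqrt(5)/40.
∫_0^3/2 (u')² dx = 81/8, so ||u'||_L² = 9*sqrt(2)/4.
Ratio ||u||_L² / ||u'||_L² = 3*sqrt(10)/20.
Sharp Poincaré constant on H^1_0(0, 3/2) is C_P = L/π = 3/(2*π), achieved by sin(2*π/3·x).
A polynomial bump cannot attain the sharp Poincaré constant (only the first sine eigenfunction does), so the ratio is strictly less than C_P, consistent with ||u||_L² ≤ C_P ||u'||_L².


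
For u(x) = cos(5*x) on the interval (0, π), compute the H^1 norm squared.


||u||_{H^1(0,π)}^2 = 13*π

u'(x) = -5*sin(5*x).
Expand u² and (u')² and integrate term by term on (0, π), using: for integers n ≥ 1, ∫_0^π sin²(nx) dx = ∫_0^π cos²(nx) dx = π/2; for n ≠ n', ∫_0^π sin(nx)sin(n'x) dx = ∫_0^π cos(nx)cos(n'x) dx = 0; and by product-to-sum, ∫_0^π sin(nx)cos(n'x) dx = ½∫_0^π [sin((n+n')x) + sin((n−n')x)] dx, which is 0 when n+n' is even and 2n/(n²−n'²) when n+n' is odd (it need not vanish on (0, π)).
  u² squared terms: (1)²·∫cos(5x)² dx = 1·π/2 = π/2.
  So ∫_0^π u² dx = π/2.
  (u')² squared terms: (-5)²·∫sin(5x)² dx = 25·π/2 = 25*π/2.
  So ∫_0^π (u')² dx = 25*π/2.
||u||_{H^1}^2 = (π/2) + (25*π/2) = 13*π.


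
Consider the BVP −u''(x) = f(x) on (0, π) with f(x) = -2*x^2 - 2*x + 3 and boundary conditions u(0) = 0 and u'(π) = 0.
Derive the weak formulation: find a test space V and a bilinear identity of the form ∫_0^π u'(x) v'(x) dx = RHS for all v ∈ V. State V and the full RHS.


V = {v ∈ H^1(0, π) : v(0) = 0} (test functions vanish at x = 0 where u is specified); weak form: ∫_0^π u'v' dx = ∫_0^π (-2*x^2 - 2*x + 3) v dx for all v ∈ V.

Multiply both sides by a test function v and integrate from 0 to π:
  ∫_0^π −u''(x) v(x) dx = ∫_0^π f(x) v(x) dx.
Integrate the LHS by parts once:
  ∫_0^π −u'' v dx = −[u'(x) v(x)]_0^π + ∫_0^π u'(x) v'(x) dx.
Thus ∫_0^π u'(x) v'(x) dx = ∫_0^π f(x) v(x) dx + [u'(x) v(x)]_0^π.
Choose V so that boundary terms are either known or forced to vanish.
Mixed BC: u(0) = 0 (Dirichlet) and u'(π) = 0 (Neumann). Define V = {v ∈ H^1(0, π) : v(0) = 0}. Then [u' v]_0^π = u'(π)·v(π) − u'(0)·0 = 0.
Weak formulation: find u (satisfying any essential BC) such that ∫_0^π u'(x) v'(x) dx = ∫_0^π f v dx for all v ∈ V (Dirichlet at 0 absorbed into V; the Neumann datum at x = π is zero, so no boundary term remains).
Substituting f(x) = -2*x^2 - 2*x + 3, the right-hand side is ∫_0^π (-2*x^2 - 2*x + 3) v dx.


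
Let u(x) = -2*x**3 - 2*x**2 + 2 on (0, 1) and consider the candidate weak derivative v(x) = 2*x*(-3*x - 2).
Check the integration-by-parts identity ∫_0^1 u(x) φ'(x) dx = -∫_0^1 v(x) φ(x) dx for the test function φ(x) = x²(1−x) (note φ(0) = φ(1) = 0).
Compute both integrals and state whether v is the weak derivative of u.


LHS = 2/5, RHS = 2/5. Yes, v = u' weakly.

u(x) = -2*x**3 - 2*x**2 + 2, classical derivative u'(x) = -6*x**2 - 4*x.
φ(x) = x²(1−x), so φ'(x) = x*(2 - 3*x).
Note φ(0) = φ(1) = 0, so the boundary term u·φ vanishes.
LHS = ∫_0^1 u(x) φ'(x) dx = ∫_0^1 (6*x^5 + 2*x^4 - 4*x^3 - 6*x^2 + 4*x) dx. Term by term:
  ∫_0^1 6*x^5 dx = 1;  ∫_0^1 2*x^4 dx = 2/5;  ∫_0^1 -4*x^3 dx = -1;
  ∫_0^1 -6*x^2 dx = -2;  ∫_0^1 4*x dx = 2.
Sum: 1 + 2/5 − 1 − 2 + 2 = 2/5.
So LHS = 2/5.
∫_0^1 v(x) φ(x) dx = ∫_0^1 (6*x^5 - 2*x^4 - 4*x^3) dx. Term by term:
  ∫_0^1 6*x^5 dx = 1;  ∫_0^1 -2*x^4 dx = -2/5;  ∫_0^1 -4*x^3 dx = -1.
Sum: 1 − 2/5 − 1 = -2/5.
So RHS = -∫_0^1 v(x) φ(x) dx = 2/5.
LHS = RHS, so the identity holds for this test φ.
Moreover u is smooth here and v(x) = u'(x) = -6*x**2 - 4*x pointwise, so the identity holds for every test function. Hence v is the weak derivative of u.


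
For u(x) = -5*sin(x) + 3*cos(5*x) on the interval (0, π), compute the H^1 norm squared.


||u||_{H^1(0,π)}^2 = 142*π

u'(x) = -15*sin(5*x) - 5*cos(x).
Expand u² and (u')² and integrate term by term on (0, π), using: for integers n ≥ 1, ∫_0^π sin²(nx) dx = ∫_0^π cos²(nx) dx = π/2; for n ≠ n', ∫_0^π sin(nx)sin(n'x) dx = ∫_0^π cos(nx)cos(n'x) dx = 0; and by product-to-sum, ∫_0^π sin(nx)cos(n'x) dx = ½∫_0^π [sin((n+n')x) + sin((n−n')x)] dx, which is 0 when n+n' is even and 2n/(n²−n'²) when n+n' is odd (it need not vanish on (0, π)).
  u² squared terms: (-5)²·∫sin(x)² dx = 25·π/2 = 25*π/2;  (3)²·∫cos(5x)² dx = 9·π/2 = 9*π/2.
  u² cross terms: 2·(-5)·(3)·∫sin(x)·cos(5x) dx = -30·(0) = 0.
  So ∫_0^π u² dx = 25*π/2 + 9*π/2 + 0 = 17*π.
  (u')² squared terms: (-15)²·∫sin(5x)² dx = 225·π/2 = 225*π/2;  (-5)²·∫cos(x)² dx = 25·π/2 = 25*π/2.
  (u')² cross terms: 2·(-15)·(-5)·∫sin(5x)·cos(x) dx = 150·(0) = 0.
  So ∫_0^π (u')² dx = 225*π/2 + 25*π/2 + 0 = 125*π.
||u||_{H^1}^2 = (17*π) + (125*π) = 142*π.


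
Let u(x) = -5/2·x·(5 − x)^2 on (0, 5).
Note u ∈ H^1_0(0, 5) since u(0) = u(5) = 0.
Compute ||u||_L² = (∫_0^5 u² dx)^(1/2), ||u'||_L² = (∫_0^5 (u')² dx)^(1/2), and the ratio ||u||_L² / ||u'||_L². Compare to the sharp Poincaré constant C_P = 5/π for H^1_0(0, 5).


||u||_L² / ||u'||_L² = 5*sqrt(14)/14 < C_P = 5/π.

u(x) = -5/2·x·(5 − x)^2, so u'(x) = -15*x^2/2 + 50*x - 125/2.
u(x) = -5/2·x·(5 − x)^2 vanishes at x = 0 and x = 5, so u ∈ H^1_0(0, 5). Differentiate via the product rule and integrate the resulting polynomials term by term.
  ∫_0^5 u² dx = ∫_0^5 (25*x^6/4 - 125*x^5 + 1875*x^4/2 - 3125*x^3 + 15625*x^2/4) dx. Term by term:
    ∫_0^5 25*x^6/4 dx = 1953125/28;  ∫_0^5 -125*x^5 dx = -1953125/6;  ∫_0^5 1875*x^4/2 dx = 1171875/2;
    ∫_0^5 -3125*x^3 dx = -1953125/4;  ∫_0^5 15625*x^2/4 dx = 1953125/12.
  Sum: 1953125/28 − 1953125/6 + 1171875/2 − 1953125/4 + 1953125/12 = 390625/84.
  ∫_0^5 (u')² dx = ∫_0^5 (225*x^4/4 - 750*x^3 + 6875*x^2/2 - 6250*x + 15625/4) dx. Term by term:
    ∫_0^5 225*x^4/4 dx = 140625/4;  ∫_0^5 -750*x^3 dx = -234375/2;  ∫_0^5 6875*x^2/2 dx = 859375/6;
    ∫_0^5 -6250*x dx = -78125;  ∫_0^5 15625/4 dx = 78125/4.
  Sum: 140625/4 − 234375/2 + 859375/6 − 78125 + 78125/4 = 15625/6.
∫_0^5 u² dx = 390625/84, so ||u||_L² = 625*sqrt(21)/42.
∫_0^5 (u')² dx = 15625/6, so ||u'||_L² = 125*sqrt(6)/6.
Ratio ||u||_L² / ||u'||_L² = 5*sqrt(14)/14.
Sharp Poincaré constant on H^1_0(0, 5) is C_P = L/π = 5/π, achieved by sin(π/5·x).
A polynomial bump cannot attain the sharp Poincaré constant (only the first sine eigenfunction does), so the ratio is strictly less than C_P, consistent with ||u||_L² ≤ C_P ||u'||_L².


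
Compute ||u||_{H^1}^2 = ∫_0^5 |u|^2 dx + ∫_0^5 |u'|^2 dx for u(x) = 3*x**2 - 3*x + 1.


||u||_{H^1}^2 = 8925/2

The H^1 norm (squared) on an interval (0, L) is
  ||u||_{H^1}^2 = ∫_0^L u(x)^2 dx + ∫_0^L u'(x)^2 dx.
Compute u'(x) = 6*x - 3.
Then u(x)^2 = 9*x**4 - 18*x**3 + 15*x**2 - 6*x + 1 and u'(x)^2 = 36*x**2 - 36*x + 9.
Integrate each monomial from 0 to 5 using ∫_0^5 c·x^n dx = c·5^(n+1)/(n+1):
  ∫_0^5 u(x)^2 dx = ∫_0^5 (9*x^4 - 18*x^3 + 15*x^2 - 6*x + 1) dx. Term by term:
    ∫_0^5 9*x^4 dx = 5625;  ∫_0^5 -18*x^3 dx = -5625/2;  ∫_0^5 15*x^2 dx = 625;
    ∫_0^5 -6*x dx = -75;  ∫_0^5 1 dx = 5.
  Sum: 5625 − 5625/2 + 625 − 75 + 5 = 6735/2.
  ∫_0^5 u'(x)^2 dx = ∫_0^5 (36*x^2 - 36*x + 9) dx. Term by term:
    ∫_0^5 36*x^2 dx = 1500;  ∫_0^5 -36*x dx = -450;  ∫_0^5 9 dx = 45.
  Sum: 1500 − 450 + 45 = 1095.
Adding: ||u||_{H^1}^2 = 6735/2 + 1095 = 8925/2.


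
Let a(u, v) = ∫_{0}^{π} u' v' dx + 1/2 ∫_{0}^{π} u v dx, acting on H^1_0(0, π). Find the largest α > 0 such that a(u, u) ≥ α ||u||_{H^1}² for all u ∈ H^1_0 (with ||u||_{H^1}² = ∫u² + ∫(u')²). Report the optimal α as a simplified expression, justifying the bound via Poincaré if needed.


α = 3/4

Coercivity of a(·,·) on H^1_0(0, π) means a(u, u) ≥ α ||u||_{H^1}² for every u ∈ H^1_0.
The interval has length L = π, and Poincaré/coercivity depend only on L. Here a(u, u) = ∫(u')² + (1/2)·∫u².
Here 0 < c = 1/2 < 1. The condition a(u,u) ≥ α||u||_{H^1}² reads (1−α)∫(u')² ≥ (α−c)∫u². Any admissible α is ≤ 1 (rapidly oscillating u have ∫u²/∫(u')² → 0), and α = 1 would force 0 ≥ (1−c)∫u², impossible since c < 1; so 1−α > 0. By the sharp Poincaré inequality on H^1_0 of an interval of length L, ∫(u')² ≥ (π/L)²∫u² with equality for the first sine mode sin(π(x−x₀)/L) (x₀ the left endpoint), so the inequality holds for all u iff (1−α)(π/L)² ≥ α − c, i.e. α ≤ ((π/L)² + c)/((π/L)² + 1) = (1 + c(L/π)²)/(1 + (L/π)²). With (π/L)² = 1 and c = 1/2, the largest admissible constant is α = ((π/L)² + c)/((π/L)² + 1).
Simplifying, α = 3/4.


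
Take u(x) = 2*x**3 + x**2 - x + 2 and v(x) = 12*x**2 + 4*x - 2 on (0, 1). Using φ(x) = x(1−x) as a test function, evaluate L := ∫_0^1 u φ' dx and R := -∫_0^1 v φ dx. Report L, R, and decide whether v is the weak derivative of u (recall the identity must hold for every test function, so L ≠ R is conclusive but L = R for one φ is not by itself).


LHS = -3/10, RHS = -3/5. No, v is not the weak derivative of u.

u(x) = 2*x**3 + x**2 - x + 2, classical derivative u'(x) = 6*x**2 + 2*x - 1.
φ(x) = x(1−x), so φ'(x) = 1 - 2*x.
Note φ(0) = φ(1) = 0, so the boundary term u·φ vanishes.
LHS = ∫_0^1 u(x) φ'(x) dx = ∫_0^1 (-4*x^4 + 3*x^2 - 5*x + 2) dx. Term by term:
  ∫_0^1 -4*x^4 dx = -4/5;  ∫_0^1 3*x^2 dx = 1;  ∫_0^1 -5*x dx = -5/2;
  ∫_0^1 2 dx = 2.
Sum: -4/5 + 1 − 5/2 + 2 = -3/10.
So LHS = -3/10.
∫_0^1 v(x) φ(x) dx = ∫_0^1 (-12*x^4 + 8*x^3 + 6*x^2 - 2*x) dx. Term by term:
  ∫_0^1 -12*x^4 dx = -12/5;  ∫_0^1 8*x^3 dx = 2;  ∫_0^1 6*x^2 dx = 2;
  ∫_0^1 -2*x dx = -1.
Sum: -12/5 + 2 + 2 − 1 = 3/5.
So RHS = -∫_0^1 v(x) φ(x) dx = -3/5.
LHS − RHS = 3/10 ≠ 0, so the identity fails.
(For a valid weak derivative the identity must hold for EVERY test function, in particular this one. The failure shows v is NOT the weak derivative of u.)
Correct weak derivative would be u'(x) = 6*x**2 + 2*x - 1.


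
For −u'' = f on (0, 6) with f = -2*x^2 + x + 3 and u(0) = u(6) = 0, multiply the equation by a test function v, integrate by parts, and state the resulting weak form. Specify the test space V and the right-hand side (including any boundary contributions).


V = H^1_0(0, 6) (so v(0) = v(6) = 0); weak form: ∫_0^6 u'v' dx = ∫_0^6 (-2*x^2 + x + 3) v dx for all v ∈ V.

Multiply both sides by a test function v and integrate from 0 to 6:
  ∫_0^6 −u''(x) v(x) dx = ∫_0^6 f(x) v(x) dx.
Integrate the LHS by parts once:
  ∫_0^6 −u'' v dx = −[u'(x) v(x)]_0^6 + ∫_0^6 u'(x) v'(x) dx.
Thus ∫_0^6 u'(x) v'(x) dx = ∫_0^6 f(x) v(x) dx + [u'(x) v(x)]_0^6.
Choose V so that boundary terms are either known or forced to vanish.
u is Dirichlet: u(0) = u(6) = 0. Let V = H^1_0(0, 6); then v(0) = v(6) = 0, and [u' v]_0^6 = 0.
Weak formulation: find u (satisfying any essential BC) such that ∫_0^6 u'(x) v'(x) dx = ∫_0^6 f v dx for all v ∈ V.
Substituting f(x) = -2*x^2 + x + 3, the right-hand side is ∫_0^6 (-2*x^2 + x + 3) v dx.


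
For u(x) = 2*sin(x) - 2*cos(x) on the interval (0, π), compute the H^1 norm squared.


||u||_{H^1(0,π)}^2 = 8*π

u'(x) = 2*sin(x) + 2*cos(x).
Expand u² and (u')² and integrate term by term on (0, π), using: for integers n ≥ 1, ∫_0^π sin²(nx) dx = ∫_0^π cos²(nx) dx = π/2; for n ≠ n', ∫_0^π sin(nx)sin(n'x) dx = ∫_0^π cos(nx)cos(n'x) dx = 0; and by product-to-sum, ∫_0^π sin(nx)cos(n'x) dx = ½∫_0^π [sin((n+n')x) + sin((n−n')x)] dx, which is 0 when n+n' is even and 2n/(n²−n'²) when n+n' is odd (it need not vanish on (0, π)).
  u² squared terms: (-2)²·∫cos(x)² dx = 4·π/2 = 2*π;  (2)²·∫sin(x)² dx = 4·π/2 = 2*π.
  u² cross terms: 2·(-2)·(2)·∫cos(x)·sin(x) dx = -8·(0) = 0.
  So ∫_0^π u² dx = 2*π + 2*π + 0 = 4*π.
  (u')² squared terms: (2)²·∫cos(x)² dx = 4·π/2 = 2*π;  (2)²·∫sin(x)² dx = 4·π/2 = 2*π.
  (u')² cross terms: 2·(2)·(2)·∫cos(x)·sin(x) dx = 8·(0) = 0.
  So ∫_0^π (u')² dx = 2*π + 2*π + 0 = 4*π.
||u||_{H^1}^2 = (4*π) + (4*π) = 8*π.


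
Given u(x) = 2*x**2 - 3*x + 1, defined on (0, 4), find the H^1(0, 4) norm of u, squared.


||u||_{H^1}^2 = 7048/15

The H^1 norm (squared) on an interval (0, L) is
  ||u||_{H^1}^2 = ∫_0^L u(x)^2 dx + ∫_0^L u'(x)^2 dx.
Compute u'(x) = 4*x - 3.
Then u(x)^2 = 4*x**4 - 12*x**3 + 13*x**2 - 6*x + 1 and u'(x)^2 = 16*x**2 - 24*x + 9.
Integrate each monomial from 0 to 4 using ∫_0^4 c·x^n dx = c·4^(n+1)/(n+1):
  ∫_0^4 u(x)^2 dx = ∫_0^4 (4*x^4 - 12*x^3 + 13*x^2 - 6*x + 1) dx. Term by term:
    ∫_0^4 4*x^4 dx = 4096/5;  ∫_0^4 -12*x^3 dx = -768;  ∫_0^4 13*x^2 dx = 832/3;
    ∫_0^4 -6*x dx = -48;  ∫_0^4 1 dx = 4.
  Sum: 4096/5 − 768 + 832/3 − 48 + 4 = 4268/15.
  ∫_0^4 u'(x)^2 dx = ∫_0^4 (16*x^2 - 24*x + 9) dx. Term by term:
    ∫_0^4 16*x^2 dx = 1024/3;  ∫_0^4 -24*x dx = -192;  ∫_0^4 9 dx = 36.
  Sum: 1024/3 − 192 + 36 = 556/3.
Adding: ||u||_{H^1}^2 = 4268/15 + 556/3 = 7048/15.


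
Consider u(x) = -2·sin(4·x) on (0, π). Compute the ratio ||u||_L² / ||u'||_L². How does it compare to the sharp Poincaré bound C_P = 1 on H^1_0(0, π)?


||u||_L² / ||u'||_L² = 1/4 < C_P = 1.

u(x) = -2·sin(4·x), so u'(x) = -8*cos(4*x).
Writing u(x) = A·sin(kπx/L) with A = -2 and k = 4, use ∫_0^L sin²(kπx/L) dx = L/2 and ∫_0^L cos²(kπx/L) dx = L/2.
u² = 4·sin²(4·x) and (u')² = 64·cos²(4·x), and each of sin², cos² integrates to L/2 = π/2 over (0, π).
∫_0^π u² dx = 2*π, so ||u||_L² = sqrt(2)*sqrt(π).
∫_0^π (u')² dx = 32*π, so ||u'||_L² = 4*sqrt(2)*sqrt(π).
Ratio ||u||_L² / ||u'||_L² = 1/4.
Sharp Poincaré constant on H^1_0(0, π) is C_P = L/π = 1, achieved by sin(x).
This is the k = 4 harmonic; the ratio L/(kπ) is strictly less than C_P = L/π, consistent with the sharp inequality ||u||_L² ≤ C_P ||u'||_L².


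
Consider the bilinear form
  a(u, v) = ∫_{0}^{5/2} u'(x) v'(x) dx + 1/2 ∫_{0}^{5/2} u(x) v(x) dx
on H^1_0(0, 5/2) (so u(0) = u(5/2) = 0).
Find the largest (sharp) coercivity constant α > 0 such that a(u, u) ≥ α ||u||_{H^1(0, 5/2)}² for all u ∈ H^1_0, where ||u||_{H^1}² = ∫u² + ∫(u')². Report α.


α = (25 + 8*π^2)/(2*(25 + 4*π^2))

Coercivity of a(·,·) on H^1_0(0, 5/2) means a(u, u) ≥ α ||u||_{H^1}² for every u ∈ H^1_0.
The interval has length L = 5/2, and Poincaré/coercivity depend only on L. Here a(u, u) = ∫(u')² + (1/2)·∫u².
Here 0 < c = 1/2 < 1. The condition a(u,u) ≥ α||u||_{H^1}² reads (1−α)∫(u')² ≥ (α−c)∫u². Any admissible α is ≤ 1 (rapidly oscillating u have ∫u²/∫(u')² → 0), and α = 1 would force 0 ≥ (1−c)∫u², impossible since c < 1; so 1−α > 0. By the sharp Poincaré inequality on H^1_0 of an interval of length L, ∫(u')² ≥ (π/L)²∫u² with equality for the first sine mode sin(π(x−x₀)/L) (x₀ the left endpoint), so the inequality holds for all u iff (1−α)(π/L)² ≥ α − c, i.e. α ≤ ((π/L)² + c)/((π/L)² + 1) = (1 + c(L/π)²)/(1 + (L/π)²). With (π/L)² = 4*π^2/25 and c = 1/2, the largest admissible constant is α = ((π/L)² + c)/((π/L)² + 1).
Simplifying, α = (25 + 8*π^2)/(2*(25 + 4*π^2)).


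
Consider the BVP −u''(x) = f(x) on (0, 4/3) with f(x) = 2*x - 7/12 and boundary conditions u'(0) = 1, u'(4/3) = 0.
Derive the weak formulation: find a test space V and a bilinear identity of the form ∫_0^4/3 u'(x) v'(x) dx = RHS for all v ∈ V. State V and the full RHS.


V = H^1(0, 4/3) (v unrestricted at boundary; u is determined up to an additive constant); weak form: ∫_0^4/3 u'v' dx = ∫_0^4/3 (2*x - 7/12) v dx − v(0) for all v ∈ V.

Multiply both sides by a test function v and integrate from 0 to 4/3:
  ∫_0^4/3 −u''(x) v(x) dx = ∫_0^4/3 f(x) v(x) dx.
Integrate the LHS by parts once:
  ∫_0^4/3 −u'' v dx = −[u'(x) v(x)]_0^4/3 + ∫_0^4/3 u'(x) v'(x) dx.
Thus ∫_0^4/3 u'(x) v'(x) dx = ∫_0^4/3 f(x) v(x) dx + [u'(x) v(x)]_0^4/3.
Choose V so that boundary terms are either known or forced to vanish.
u has inhomogeneous Neumann u'(0) = 1, u'(4/3) = 0. [u' v]_0^4/3 = (0)·v(4/3) − (1)·v(0) = − v(0). Take V = H^1(0, 4/3); boundary term becomes part of RHS.
Weak formulation: find u (satisfying any essential BC) such that ∫_0^4/3 u'(x) v'(x) dx = ∫_0^4/3 f v dx − v(0) for all v ∈ V (Neumann data are natural BCs: they enter the RHS as boundary terms).
Substituting f(x) = 2*x - 7/12, the right-hand side is ∫_0^4/3 (2*x - 7/12) v dx − v(0).
Compatibility check (pure Neumann): taking v ≡ 1 ∈ V gives 0 = ∫_0^4/3 f dx + (0) − (1), i.e. ∫_0^4/3 f dx must equal u'(0) − u'(4/3) = 1. Indeed ∫_0^4/3 (2*x - 7/12) dx = 1, so the data are compatible. The solution is then unique only up to an additive constant (fix it e.g. by requiring ∫_0^4/3 u dx = 0).


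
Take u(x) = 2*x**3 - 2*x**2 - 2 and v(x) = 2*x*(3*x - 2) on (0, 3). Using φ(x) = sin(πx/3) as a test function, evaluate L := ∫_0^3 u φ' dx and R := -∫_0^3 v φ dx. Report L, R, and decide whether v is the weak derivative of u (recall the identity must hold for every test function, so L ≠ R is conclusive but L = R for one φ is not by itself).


LHS = -126/π + 648/π^3, RHS = -126/π + 648/π^3. Yes, v = u' weakly.

u(x) = 2*x**3 - 2*x**2 - 2, classical derivative u'(x) = 6*x**2 - 4*x.
φ(x) = sin(πx/3), so φ'(x) = π*cos(π*x/3)/3.
Note φ(0) = φ(3) = 0, so the boundary term u·φ vanishes.
LHS = ∫_0^3 u(x) φ'(x) dx = ∫_0^3 (2*π*x^3*cos(π*x/3)/3 - 2*π*x^2*cos(π*x/3)/3 - 2*π*cos(π*x/3)/3) dx. Term by term:
  ∫_0^3 -2*π*cos(π*x/3)/3 dx = 0;  ∫_0^3 -2*π*x^2*cos(π*x/3)/3 dx = 36/π;  ∫_0^3 2*π*x^3*cos(π*x/3)/3 dx = -162/π + 648/π^3.
Sum: 0 + 36/π + -162/π + 648/π^3 = -126/π + 648/π^3.
So LHS = -126/π + 648/π^3.
∫_0^3 v(x) φ(x) dx = ∫_0^3 (6*x^2*sin(π*x/3) - 4*x*sin(π*x/3)) dx. Term by term:
  ∫_0^3 -4*x*sin(π*x/3) dx = -36/π;  ∫_0^3 6*x^2*sin(π*x/3) dx = -648/π^3 + 162/π.
Sum: -36/π + -648/π^3 + 162/π = -648/π^3 + 126/π.
So RHS = -∫_0^3 v(x) φ(x) dx = -126/π + 648/π^3.
LHS = RHS, so the identity holds for this test φ.
Moreover u is smooth here and v(x) = u'(x) = 6*x**2 - 4*x pointwise, so the identity holds for every test function. Hence v is the weak derivative of u.


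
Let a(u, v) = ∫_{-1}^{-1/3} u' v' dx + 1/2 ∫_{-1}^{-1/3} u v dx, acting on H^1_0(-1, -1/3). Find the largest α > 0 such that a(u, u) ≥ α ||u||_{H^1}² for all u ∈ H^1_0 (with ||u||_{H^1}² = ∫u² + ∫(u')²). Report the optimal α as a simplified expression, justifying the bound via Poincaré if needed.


α = (2 + 9*π^2)/(4 + 9*π^2)

Coercivity of a(·,·) on H^1_0(-1, -1/3) means a(u, u) ≥ α ||u||_{H^1}² for every u ∈ H^1_0.
The interval has length L = 2/3, and Poincaré/coercivity depend only on L. Here a(u, u) = ∫(u')² + (1/2)·∫u².
Here 0 < c = 1/2 < 1. The condition a(u,u) ≥ α||u||_{H^1}² reads (1−α)∫(u')² ≥ (α−c)∫u². Any admissible α is ≤ 1 (rapidly oscillating u have ∫u²/∫(u')² → 0), and α = 1 would force 0 ≥ (1−c)∫u², impossible since c < 1; so 1−α > 0. By the sharp Poincaré inequality on H^1_0 of an interval of length L, ∫(u')² ≥ (π/L)²∫u² with equality for the first sine mode sin(π(x−x₀)/L) (x₀ the left endpoint), so the inequality holds for all u iff (1−α)(π/L)² ≥ α − c, i.e. α ≤ ((π/L)² + c)/((π/L)² + 1) = (1 + c(L/π)²)/(1 + (L/π)²). With (π/L)² = 9*π^2/4 and c = 1/2, the largest admissible constant is α = ((π/L)² + c)/((π/L)² + 1).
Simplifying, α = (2 + 9*π^2)/(4 + 9*π^2).


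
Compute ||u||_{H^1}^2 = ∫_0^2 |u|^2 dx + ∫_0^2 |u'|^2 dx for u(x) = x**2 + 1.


||u||_{H^1}^2 = 122/5

The H^1 norm (squared) on an interval (0, L) is
  ||u||_{H^1}^2 = ∫_0^L u(x)^2 dx + ∫_0^L u'(x)^2 dx.
Compute u'(x) = 2*x.
Then u(x)^2 = x**4 + 2*x**2 + 1 and u'(x)^2 = 4*x**2.
Integrate each monomial from 0 to 2 using ∫_0^2 c·x^n dx = c·2^(n+1)/(n+1):
  ∫_0^2 u(x)^2 dx = ∫_0^2 (x^4 + 2*x^2 + 1) dx. Term by term:
    ∫_0^2 x^4 dx = 32/5;  ∫_0^2 2*x^2 dx = 16/3;  ∫_0^2 1 dx = 2.
  Sum: 32/5 + 16/3 + 2 = 206/15.
  ∫_0^2 u'(x)^2 dx = ∫_0^2 (4*x^2) dx. Term by term:
    ∫_0^2 4*x^2 dx = 32/3.
Adding: ||u||_{H^1}^2 = 206/15 + 32/3 = 122/5.


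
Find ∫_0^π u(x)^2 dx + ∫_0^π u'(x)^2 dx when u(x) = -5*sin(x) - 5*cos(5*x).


||u||_{H^1(0,π)}^2 = 350*π

u'(x) = 25*sin(5*x) - 5*cos(x).
Expand u² and (u')² and integrate term by term on (0, π), using: for integers n ≥ 1, ∫_0^π sin²(nx) dx = ∫_0^π cos²(nx) dx = π/2; for n ≠ n', ∫_0^π sin(nx)sin(n'x) dx = ∫_0^π cos(nx)cos(n'x) dx = 0; and by product-to-sum, ∫_0^π sin(nx)cos(n'x) dx = ½∫_0^π [sin((n+n')x) + sin((n−n')x)] dx, which is 0 when n+n' is even and 2n/(n²−n'²) when n+n' is odd (it need not vanish on (0, π)).
  u² squared terms: (-5)²·∫cos(5x)² dx = 25·π/2 = 25*π/2;  (-5)²·∫sin(x)² dx = 25·π/2 = 25*π/2.
  u² cross terms: 2·(-5)·(-5)·∫cos(5x)·sin(x) dx = 50·(0) = 0.
  So ∫_0^π u² dx = 25*π/2 + 25*π/2 + 0 = 25*π.
  (u')² squared terms: (-5)²·∫cos(x)² dx = 25·π/2 = 25*π/2;  (25)²·∫sin(5x)² dx = 625·π/2 = 625*π/2.
  (u')² cross terms: 2·(-5)·(25)·∫cos(x)·sin(5x) dx = -250·(0) = 0.
  So ∫_0^π (u')² dx = 25*π/2 + 625*π/2 + 0 = 325*π.
||u||_{H^1}^2 = (25*π) + (325*π) = 350*π.


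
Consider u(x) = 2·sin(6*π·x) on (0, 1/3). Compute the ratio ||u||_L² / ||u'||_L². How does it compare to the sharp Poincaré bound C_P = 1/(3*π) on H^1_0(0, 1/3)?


||u||_L² / ||u'||_L² = 1/(6*π) < C_P = 1/(3*π).

u(x) = 2·sin(6*π·x), so u'(x) = 12*π*cos(6*π*x).
Writing u(x) = A·sin(kπx/L) with A = 2 and k = 2, use ∫_0^L sin²(kπx/L) dx = L/2 and ∫_0^L cos²(kπx/L) dx = L/2.
u² = 4·sin²(6*π·x) and (u')² = 144*π^2·cos²(6*π·x), and each of sin², cos² integrates to L/2 = 1/6 over (0, 1/3).
∫_0^1/3 u² dx = 2/3, so ||u||_L² = sqrt(6)/3.
∫_0^1/3 (u')² dx = 24*π^2, so ||u'||_L² = 2*sqrt(6)*π.
Ratio ||u||_L² / ||u'||_L² = 1/(6*π).
Sharp Poincaré constant on H^1_0(0, 1/3) is C_P = L/π = 1/(3*π), achieved by sin(3*π·x).
This is the k = 2 harmonic; the ratio L/(kπ) is strictly less than C_P = L/π, consistent with the sharp inequality ||u||_L² ≤ C_P ||u'||_L².
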